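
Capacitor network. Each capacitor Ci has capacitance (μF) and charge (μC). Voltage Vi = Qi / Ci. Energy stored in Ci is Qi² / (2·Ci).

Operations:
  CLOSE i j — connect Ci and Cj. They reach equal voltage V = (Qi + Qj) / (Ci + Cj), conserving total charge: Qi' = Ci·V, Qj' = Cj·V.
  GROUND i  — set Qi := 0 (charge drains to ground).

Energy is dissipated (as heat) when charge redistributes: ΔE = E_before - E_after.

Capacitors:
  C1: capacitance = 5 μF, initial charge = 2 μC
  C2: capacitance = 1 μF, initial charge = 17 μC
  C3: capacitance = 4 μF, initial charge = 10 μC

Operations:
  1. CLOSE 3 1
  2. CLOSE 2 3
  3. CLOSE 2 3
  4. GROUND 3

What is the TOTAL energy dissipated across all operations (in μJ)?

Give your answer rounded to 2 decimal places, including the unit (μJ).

Initial: C1(5μF, Q=2μC, V=0.40V), C2(1μF, Q=17μC, V=17.00V), C3(4μF, Q=10μC, V=2.50V)
Op 1: CLOSE 3-1: Q_total=12.00, C_total=9.00, V=1.33; Q3=5.33, Q1=6.67; dissipated=4.900
Op 2: CLOSE 2-3: Q_total=22.33, C_total=5.00, V=4.47; Q2=4.47, Q3=17.87; dissipated=98.178
Op 3: CLOSE 2-3: Q_total=22.33, C_total=5.00, V=4.47; Q2=4.47, Q3=17.87; dissipated=0.000
Op 4: GROUND 3: Q3=0; energy lost=39.902
Total dissipated: 142.980 μJ

Answer: 142.98 μJ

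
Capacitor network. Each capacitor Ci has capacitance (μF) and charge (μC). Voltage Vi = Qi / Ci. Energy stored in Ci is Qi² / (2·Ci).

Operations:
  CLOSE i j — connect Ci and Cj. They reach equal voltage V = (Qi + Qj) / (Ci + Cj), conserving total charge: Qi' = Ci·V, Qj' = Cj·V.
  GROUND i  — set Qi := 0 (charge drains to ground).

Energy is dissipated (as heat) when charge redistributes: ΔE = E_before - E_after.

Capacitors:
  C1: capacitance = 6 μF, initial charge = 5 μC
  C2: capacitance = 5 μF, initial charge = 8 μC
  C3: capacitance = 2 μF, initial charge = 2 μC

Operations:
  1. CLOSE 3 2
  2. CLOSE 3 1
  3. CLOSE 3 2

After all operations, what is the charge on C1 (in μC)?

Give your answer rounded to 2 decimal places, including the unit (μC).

Initial: C1(6μF, Q=5μC, V=0.83V), C2(5μF, Q=8μC, V=1.60V), C3(2μF, Q=2μC, V=1.00V)
Op 1: CLOSE 3-2: Q_total=10.00, C_total=7.00, V=1.43; Q3=2.86, Q2=7.14; dissipated=0.257
Op 2: CLOSE 3-1: Q_total=7.86, C_total=8.00, V=0.98; Q3=1.96, Q1=5.89; dissipated=0.266
Op 3: CLOSE 3-2: Q_total=9.11, C_total=7.00, V=1.30; Q3=2.60, Q2=6.51; dissipated=0.142
Final charges: Q1=5.89, Q2=6.51, Q3=2.60

Answer: 5.89 μC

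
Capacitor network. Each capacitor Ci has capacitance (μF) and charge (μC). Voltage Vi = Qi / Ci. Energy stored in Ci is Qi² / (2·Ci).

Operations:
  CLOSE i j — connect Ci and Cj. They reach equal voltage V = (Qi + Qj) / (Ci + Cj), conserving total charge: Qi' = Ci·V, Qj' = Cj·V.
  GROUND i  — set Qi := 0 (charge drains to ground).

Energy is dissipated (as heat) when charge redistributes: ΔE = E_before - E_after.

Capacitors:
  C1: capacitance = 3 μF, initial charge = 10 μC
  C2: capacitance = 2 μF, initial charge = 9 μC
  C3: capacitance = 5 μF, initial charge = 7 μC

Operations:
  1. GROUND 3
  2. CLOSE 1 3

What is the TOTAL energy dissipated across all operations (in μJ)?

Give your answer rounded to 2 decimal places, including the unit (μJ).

Initial: C1(3μF, Q=10μC, V=3.33V), C2(2μF, Q=9μC, V=4.50V), C3(5μF, Q=7μC, V=1.40V)
Op 1: GROUND 3: Q3=0; energy lost=4.900
Op 2: CLOSE 1-3: Q_total=10.00, C_total=8.00, V=1.25; Q1=3.75, Q3=6.25; dissipated=10.417
Total dissipated: 15.317 μJ

Answer: 15.32 μJ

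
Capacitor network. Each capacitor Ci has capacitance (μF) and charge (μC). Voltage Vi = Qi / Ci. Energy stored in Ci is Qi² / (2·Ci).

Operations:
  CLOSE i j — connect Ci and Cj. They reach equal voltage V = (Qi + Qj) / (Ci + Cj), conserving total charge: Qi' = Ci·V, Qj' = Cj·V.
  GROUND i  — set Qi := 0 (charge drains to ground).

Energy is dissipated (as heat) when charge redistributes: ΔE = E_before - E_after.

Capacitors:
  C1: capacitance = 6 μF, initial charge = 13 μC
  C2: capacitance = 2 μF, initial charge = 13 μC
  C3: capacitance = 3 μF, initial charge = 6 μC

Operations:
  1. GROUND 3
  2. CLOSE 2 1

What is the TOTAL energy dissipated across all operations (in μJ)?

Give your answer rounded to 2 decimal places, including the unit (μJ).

Initial: C1(6μF, Q=13μC, V=2.17V), C2(2μF, Q=13μC, V=6.50V), C3(3μF, Q=6μC, V=2.00V)
Op 1: GROUND 3: Q3=0; energy lost=6.000
Op 2: CLOSE 2-1: Q_total=26.00, C_total=8.00, V=3.25; Q2=6.50, Q1=19.50; dissipated=14.083
Total dissipated: 20.083 μJ

Answer: 20.08 μJ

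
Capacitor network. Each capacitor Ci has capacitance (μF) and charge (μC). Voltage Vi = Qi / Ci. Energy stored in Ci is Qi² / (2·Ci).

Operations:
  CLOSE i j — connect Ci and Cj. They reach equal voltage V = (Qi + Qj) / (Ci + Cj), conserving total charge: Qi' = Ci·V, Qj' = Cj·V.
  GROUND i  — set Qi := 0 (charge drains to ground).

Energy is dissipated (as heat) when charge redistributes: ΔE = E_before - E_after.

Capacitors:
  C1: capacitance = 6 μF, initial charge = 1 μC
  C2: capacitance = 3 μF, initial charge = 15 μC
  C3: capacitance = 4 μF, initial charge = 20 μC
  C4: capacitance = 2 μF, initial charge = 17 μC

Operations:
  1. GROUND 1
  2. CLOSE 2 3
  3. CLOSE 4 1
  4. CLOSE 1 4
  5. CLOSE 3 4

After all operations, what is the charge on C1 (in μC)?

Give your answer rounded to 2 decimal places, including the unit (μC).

Answer: 12.75 μC

Derivation:
Initial: C1(6μF, Q=1μC, V=0.17V), C2(3μF, Q=15μC, V=5.00V), C3(4μF, Q=20μC, V=5.00V), C4(2μF, Q=17μC, V=8.50V)
Op 1: GROUND 1: Q1=0; energy lost=0.083
Op 2: CLOSE 2-3: Q_total=35.00, C_total=7.00, V=5.00; Q2=15.00, Q3=20.00; dissipated=0.000
Op 3: CLOSE 4-1: Q_total=17.00, C_total=8.00, V=2.12; Q4=4.25, Q1=12.75; dissipated=54.188
Op 4: CLOSE 1-4: Q_total=17.00, C_total=8.00, V=2.12; Q1=12.75, Q4=4.25; dissipated=0.000
Op 5: CLOSE 3-4: Q_total=24.25, C_total=6.00, V=4.04; Q3=16.17, Q4=8.08; dissipated=5.510
Final charges: Q1=12.75, Q2=15.00, Q3=16.17, Q4=8.08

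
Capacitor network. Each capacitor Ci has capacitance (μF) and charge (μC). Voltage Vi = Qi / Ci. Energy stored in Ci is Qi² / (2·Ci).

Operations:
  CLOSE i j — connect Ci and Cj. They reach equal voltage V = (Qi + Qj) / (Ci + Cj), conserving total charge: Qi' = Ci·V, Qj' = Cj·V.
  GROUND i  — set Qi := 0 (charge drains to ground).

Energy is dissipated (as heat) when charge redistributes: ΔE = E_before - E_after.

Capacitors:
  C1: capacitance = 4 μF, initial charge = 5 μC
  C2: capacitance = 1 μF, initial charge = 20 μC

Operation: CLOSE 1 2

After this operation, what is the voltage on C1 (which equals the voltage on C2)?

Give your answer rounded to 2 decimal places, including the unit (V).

Initial: C1(4μF, Q=5μC, V=1.25V), C2(1μF, Q=20μC, V=20.00V)
Op 1: CLOSE 1-2: Q_total=25.00, C_total=5.00, V=5.00; Q1=20.00, Q2=5.00; dissipated=140.625

Answer: 5.00 V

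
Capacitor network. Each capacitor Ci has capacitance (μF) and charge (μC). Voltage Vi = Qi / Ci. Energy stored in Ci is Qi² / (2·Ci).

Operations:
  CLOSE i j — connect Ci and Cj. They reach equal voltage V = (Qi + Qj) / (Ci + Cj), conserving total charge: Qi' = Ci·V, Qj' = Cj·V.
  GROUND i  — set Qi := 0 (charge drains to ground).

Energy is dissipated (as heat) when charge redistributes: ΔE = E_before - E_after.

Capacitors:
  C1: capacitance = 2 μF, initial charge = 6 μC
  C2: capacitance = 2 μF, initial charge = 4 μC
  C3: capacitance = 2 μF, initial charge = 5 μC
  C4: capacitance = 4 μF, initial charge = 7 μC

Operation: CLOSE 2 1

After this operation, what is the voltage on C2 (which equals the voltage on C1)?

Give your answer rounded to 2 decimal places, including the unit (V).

Answer: 2.50 V

Derivation:
Initial: C1(2μF, Q=6μC, V=3.00V), C2(2μF, Q=4μC, V=2.00V), C3(2μF, Q=5μC, V=2.50V), C4(4μF, Q=7μC, V=1.75V)
Op 1: CLOSE 2-1: Q_total=10.00, C_total=4.00, V=2.50; Q2=5.00, Q1=5.00; dissipated=0.500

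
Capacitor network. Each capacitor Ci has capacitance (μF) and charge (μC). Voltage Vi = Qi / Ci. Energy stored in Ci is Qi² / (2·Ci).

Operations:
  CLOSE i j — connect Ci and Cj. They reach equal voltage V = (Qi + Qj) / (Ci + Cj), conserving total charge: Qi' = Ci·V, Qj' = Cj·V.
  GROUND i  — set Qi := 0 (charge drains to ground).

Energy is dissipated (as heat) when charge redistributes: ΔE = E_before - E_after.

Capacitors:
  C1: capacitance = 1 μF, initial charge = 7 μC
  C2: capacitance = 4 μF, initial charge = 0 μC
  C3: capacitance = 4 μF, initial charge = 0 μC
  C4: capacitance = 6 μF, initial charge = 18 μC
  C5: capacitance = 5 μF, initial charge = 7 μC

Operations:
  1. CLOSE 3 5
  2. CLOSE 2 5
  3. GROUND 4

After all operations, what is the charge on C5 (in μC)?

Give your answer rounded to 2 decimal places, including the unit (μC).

Answer: 2.16 μC

Derivation:
Initial: C1(1μF, Q=7μC, V=7.00V), C2(4μF, Q=0μC, V=0.00V), C3(4μF, Q=0μC, V=0.00V), C4(6μF, Q=18μC, V=3.00V), C5(5μF, Q=7μC, V=1.40V)
Op 1: CLOSE 3-5: Q_total=7.00, C_total=9.00, V=0.78; Q3=3.11, Q5=3.89; dissipated=2.178
Op 2: CLOSE 2-5: Q_total=3.89, C_total=9.00, V=0.43; Q2=1.73, Q5=2.16; dissipated=0.672
Op 3: GROUND 4: Q4=0; energy lost=27.000
Final charges: Q1=7.00, Q2=1.73, Q3=3.11, Q4=0.00, Q5=2.16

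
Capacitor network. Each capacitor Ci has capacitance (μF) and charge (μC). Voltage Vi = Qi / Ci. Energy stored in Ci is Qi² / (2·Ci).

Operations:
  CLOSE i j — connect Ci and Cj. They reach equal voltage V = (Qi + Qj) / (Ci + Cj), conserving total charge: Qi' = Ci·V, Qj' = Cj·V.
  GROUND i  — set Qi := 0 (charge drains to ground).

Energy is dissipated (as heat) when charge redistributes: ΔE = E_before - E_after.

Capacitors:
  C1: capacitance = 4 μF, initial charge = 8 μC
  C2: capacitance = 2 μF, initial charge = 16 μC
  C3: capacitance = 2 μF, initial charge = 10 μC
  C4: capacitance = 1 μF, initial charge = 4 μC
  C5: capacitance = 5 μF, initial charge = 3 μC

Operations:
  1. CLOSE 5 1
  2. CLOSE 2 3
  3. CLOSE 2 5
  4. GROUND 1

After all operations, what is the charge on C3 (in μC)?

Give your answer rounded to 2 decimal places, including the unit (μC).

Answer: 13.00 μC

Derivation:
Initial: C1(4μF, Q=8μC, V=2.00V), C2(2μF, Q=16μC, V=8.00V), C3(2μF, Q=10μC, V=5.00V), C4(1μF, Q=4μC, V=4.00V), C5(5μF, Q=3μC, V=0.60V)
Op 1: CLOSE 5-1: Q_total=11.00, C_total=9.00, V=1.22; Q5=6.11, Q1=4.89; dissipated=2.178
Op 2: CLOSE 2-3: Q_total=26.00, C_total=4.00, V=6.50; Q2=13.00, Q3=13.00; dissipated=4.500
Op 3: CLOSE 2-5: Q_total=19.11, C_total=7.00, V=2.73; Q2=5.46, Q5=13.65; dissipated=19.896
Op 4: GROUND 1: Q1=0; energy lost=2.988
Final charges: Q1=0.00, Q2=5.46, Q3=13.00, Q4=4.00, Q5=13.65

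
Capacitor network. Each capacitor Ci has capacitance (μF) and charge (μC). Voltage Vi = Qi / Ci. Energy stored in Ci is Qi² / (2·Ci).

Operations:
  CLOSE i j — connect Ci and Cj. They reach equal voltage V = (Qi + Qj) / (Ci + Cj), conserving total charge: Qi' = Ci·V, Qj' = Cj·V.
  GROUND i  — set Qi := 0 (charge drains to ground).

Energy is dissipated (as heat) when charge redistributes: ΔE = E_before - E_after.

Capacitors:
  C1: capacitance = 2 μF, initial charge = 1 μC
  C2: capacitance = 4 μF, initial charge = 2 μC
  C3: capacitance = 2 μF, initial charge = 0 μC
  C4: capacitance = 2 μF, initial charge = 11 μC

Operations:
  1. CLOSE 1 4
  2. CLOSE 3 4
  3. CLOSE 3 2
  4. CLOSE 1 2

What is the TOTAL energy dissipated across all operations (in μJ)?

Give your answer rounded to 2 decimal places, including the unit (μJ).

Initial: C1(2μF, Q=1μC, V=0.50V), C2(4μF, Q=2μC, V=0.50V), C3(2μF, Q=0μC, V=0.00V), C4(2μF, Q=11μC, V=5.50V)
Op 1: CLOSE 1-4: Q_total=12.00, C_total=4.00, V=3.00; Q1=6.00, Q4=6.00; dissipated=12.500
Op 2: CLOSE 3-4: Q_total=6.00, C_total=4.00, V=1.50; Q3=3.00, Q4=3.00; dissipated=4.500
Op 3: CLOSE 3-2: Q_total=5.00, C_total=6.00, V=0.83; Q3=1.67, Q2=3.33; dissipated=0.667
Op 4: CLOSE 1-2: Q_total=9.33, C_total=6.00, V=1.56; Q1=3.11, Q2=6.22; dissipated=3.130
Total dissipated: 20.796 μJ

Answer: 20.80 μJ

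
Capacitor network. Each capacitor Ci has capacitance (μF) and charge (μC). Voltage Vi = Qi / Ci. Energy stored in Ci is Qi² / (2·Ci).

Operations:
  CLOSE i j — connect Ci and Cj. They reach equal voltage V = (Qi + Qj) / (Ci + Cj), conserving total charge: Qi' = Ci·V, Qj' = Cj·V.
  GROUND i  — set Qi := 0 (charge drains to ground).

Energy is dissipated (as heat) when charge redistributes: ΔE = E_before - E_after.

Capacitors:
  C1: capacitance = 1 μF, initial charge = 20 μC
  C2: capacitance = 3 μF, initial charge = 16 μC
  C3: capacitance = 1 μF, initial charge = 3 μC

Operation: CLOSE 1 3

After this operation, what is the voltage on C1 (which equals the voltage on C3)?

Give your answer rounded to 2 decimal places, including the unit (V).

Initial: C1(1μF, Q=20μC, V=20.00V), C2(3μF, Q=16μC, V=5.33V), C3(1μF, Q=3μC, V=3.00V)
Op 1: CLOSE 1-3: Q_total=23.00, C_total=2.00, V=11.50; Q1=11.50, Q3=11.50; dissipated=72.250

Answer: 11.50 V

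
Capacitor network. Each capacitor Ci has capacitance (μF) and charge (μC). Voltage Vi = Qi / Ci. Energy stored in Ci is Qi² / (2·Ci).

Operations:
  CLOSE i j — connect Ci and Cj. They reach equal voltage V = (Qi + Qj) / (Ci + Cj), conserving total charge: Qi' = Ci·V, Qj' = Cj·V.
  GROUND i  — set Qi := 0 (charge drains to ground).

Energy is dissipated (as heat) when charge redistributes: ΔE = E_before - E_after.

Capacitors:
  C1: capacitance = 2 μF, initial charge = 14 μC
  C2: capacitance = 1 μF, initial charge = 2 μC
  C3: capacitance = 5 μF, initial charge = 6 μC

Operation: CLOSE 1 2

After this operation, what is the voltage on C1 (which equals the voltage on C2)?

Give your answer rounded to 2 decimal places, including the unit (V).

Initial: C1(2μF, Q=14μC, V=7.00V), C2(1μF, Q=2μC, V=2.00V), C3(5μF, Q=6μC, V=1.20V)
Op 1: CLOSE 1-2: Q_total=16.00, C_total=3.00, V=5.33; Q1=10.67, Q2=5.33; dissipated=8.333

Answer: 5.33 V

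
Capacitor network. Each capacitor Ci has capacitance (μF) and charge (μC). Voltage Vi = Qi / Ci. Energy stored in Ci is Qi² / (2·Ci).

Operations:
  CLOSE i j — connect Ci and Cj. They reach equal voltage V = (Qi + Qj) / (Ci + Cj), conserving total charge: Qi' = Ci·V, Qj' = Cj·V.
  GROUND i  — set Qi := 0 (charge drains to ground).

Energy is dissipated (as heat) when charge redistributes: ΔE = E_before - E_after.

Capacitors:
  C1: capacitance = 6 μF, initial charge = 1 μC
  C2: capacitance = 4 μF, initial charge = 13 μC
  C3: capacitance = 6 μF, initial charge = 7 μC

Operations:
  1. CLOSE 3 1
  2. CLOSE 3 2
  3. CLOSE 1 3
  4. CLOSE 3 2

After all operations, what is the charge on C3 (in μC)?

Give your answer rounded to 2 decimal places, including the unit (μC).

Answer: 8.34 μC

Derivation:
Initial: C1(6μF, Q=1μC, V=0.17V), C2(4μF, Q=13μC, V=3.25V), C3(6μF, Q=7μC, V=1.17V)
Op 1: CLOSE 3-1: Q_total=8.00, C_total=12.00, V=0.67; Q3=4.00, Q1=4.00; dissipated=1.500
Op 2: CLOSE 3-2: Q_total=17.00, C_total=10.00, V=1.70; Q3=10.20, Q2=6.80; dissipated=8.008
Op 3: CLOSE 1-3: Q_total=14.20, C_total=12.00, V=1.18; Q1=7.10, Q3=7.10; dissipated=1.602
Op 4: CLOSE 3-2: Q_total=13.90, C_total=10.00, V=1.39; Q3=8.34, Q2=5.56; dissipated=0.320
Final charges: Q1=7.10, Q2=5.56, Q3=8.34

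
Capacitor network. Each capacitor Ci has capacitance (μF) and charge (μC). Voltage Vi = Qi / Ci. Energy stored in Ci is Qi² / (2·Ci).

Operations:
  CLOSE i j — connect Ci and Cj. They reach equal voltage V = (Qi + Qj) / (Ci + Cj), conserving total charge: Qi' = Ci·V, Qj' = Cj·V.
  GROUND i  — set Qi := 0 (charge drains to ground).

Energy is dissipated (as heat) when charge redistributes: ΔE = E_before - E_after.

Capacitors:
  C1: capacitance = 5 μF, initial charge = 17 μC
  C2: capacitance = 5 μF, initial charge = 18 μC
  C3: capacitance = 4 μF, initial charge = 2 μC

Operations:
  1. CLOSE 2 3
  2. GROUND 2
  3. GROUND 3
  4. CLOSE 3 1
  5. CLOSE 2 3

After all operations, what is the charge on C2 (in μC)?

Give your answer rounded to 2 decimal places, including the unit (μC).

Initial: C1(5μF, Q=17μC, V=3.40V), C2(5μF, Q=18μC, V=3.60V), C3(4μF, Q=2μC, V=0.50V)
Op 1: CLOSE 2-3: Q_total=20.00, C_total=9.00, V=2.22; Q2=11.11, Q3=8.89; dissipated=10.678
Op 2: GROUND 2: Q2=0; energy lost=12.346
Op 3: GROUND 3: Q3=0; energy lost=9.877
Op 4: CLOSE 3-1: Q_total=17.00, C_total=9.00, V=1.89; Q3=7.56, Q1=9.44; dissipated=12.844
Op 5: CLOSE 2-3: Q_total=7.56, C_total=9.00, V=0.84; Q2=4.20, Q3=3.36; dissipated=3.964
Final charges: Q1=9.44, Q2=4.20, Q3=3.36

Answer: 4.20 μC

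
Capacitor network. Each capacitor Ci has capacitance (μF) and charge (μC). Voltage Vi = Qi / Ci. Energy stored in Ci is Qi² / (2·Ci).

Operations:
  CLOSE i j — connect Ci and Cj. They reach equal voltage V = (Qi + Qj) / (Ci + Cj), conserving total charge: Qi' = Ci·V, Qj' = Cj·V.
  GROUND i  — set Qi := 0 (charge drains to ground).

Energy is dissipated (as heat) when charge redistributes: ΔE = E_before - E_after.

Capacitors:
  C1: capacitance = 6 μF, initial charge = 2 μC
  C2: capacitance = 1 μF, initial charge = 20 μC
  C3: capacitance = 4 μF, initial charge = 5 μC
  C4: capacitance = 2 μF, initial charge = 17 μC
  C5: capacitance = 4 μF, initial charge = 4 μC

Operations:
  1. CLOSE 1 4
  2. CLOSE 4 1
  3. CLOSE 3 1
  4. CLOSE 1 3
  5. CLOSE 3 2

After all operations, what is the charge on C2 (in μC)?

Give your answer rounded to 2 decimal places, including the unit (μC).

Answer: 5.54 μC

Derivation:
Initial: C1(6μF, Q=2μC, V=0.33V), C2(1μF, Q=20μC, V=20.00V), C3(4μF, Q=5μC, V=1.25V), C4(2μF, Q=17μC, V=8.50V), C5(4μF, Q=4μC, V=1.00V)
Op 1: CLOSE 1-4: Q_total=19.00, C_total=8.00, V=2.38; Q1=14.25, Q4=4.75; dissipated=50.021
Op 2: CLOSE 4-1: Q_total=19.00, C_total=8.00, V=2.38; Q4=4.75, Q1=14.25; dissipated=0.000
Op 3: CLOSE 3-1: Q_total=19.25, C_total=10.00, V=1.93; Q3=7.70, Q1=11.55; dissipated=1.519
Op 4: CLOSE 1-3: Q_total=19.25, C_total=10.00, V=1.93; Q1=11.55, Q3=7.70; dissipated=0.000
Op 5: CLOSE 3-2: Q_total=27.70, C_total=5.00, V=5.54; Q3=22.16, Q2=5.54; dissipated=130.682
Final charges: Q1=11.55, Q2=5.54, Q3=22.16, Q4=4.75, Q5=4.00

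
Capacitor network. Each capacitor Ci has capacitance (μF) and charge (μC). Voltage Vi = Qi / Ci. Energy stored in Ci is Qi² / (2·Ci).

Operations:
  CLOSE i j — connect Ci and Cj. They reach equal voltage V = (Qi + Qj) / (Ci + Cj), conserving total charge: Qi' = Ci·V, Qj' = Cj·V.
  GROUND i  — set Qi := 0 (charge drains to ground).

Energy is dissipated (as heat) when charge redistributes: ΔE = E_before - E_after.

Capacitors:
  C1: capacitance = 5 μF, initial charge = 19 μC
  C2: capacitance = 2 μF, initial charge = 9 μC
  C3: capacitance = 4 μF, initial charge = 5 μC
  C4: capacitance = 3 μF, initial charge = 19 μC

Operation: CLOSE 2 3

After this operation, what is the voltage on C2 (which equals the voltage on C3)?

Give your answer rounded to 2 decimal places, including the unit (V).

Answer: 2.33 V

Derivation:
Initial: C1(5μF, Q=19μC, V=3.80V), C2(2μF, Q=9μC, V=4.50V), C3(4μF, Q=5μC, V=1.25V), C4(3μF, Q=19μC, V=6.33V)
Op 1: CLOSE 2-3: Q_total=14.00, C_total=6.00, V=2.33; Q2=4.67, Q3=9.33; dissipated=7.042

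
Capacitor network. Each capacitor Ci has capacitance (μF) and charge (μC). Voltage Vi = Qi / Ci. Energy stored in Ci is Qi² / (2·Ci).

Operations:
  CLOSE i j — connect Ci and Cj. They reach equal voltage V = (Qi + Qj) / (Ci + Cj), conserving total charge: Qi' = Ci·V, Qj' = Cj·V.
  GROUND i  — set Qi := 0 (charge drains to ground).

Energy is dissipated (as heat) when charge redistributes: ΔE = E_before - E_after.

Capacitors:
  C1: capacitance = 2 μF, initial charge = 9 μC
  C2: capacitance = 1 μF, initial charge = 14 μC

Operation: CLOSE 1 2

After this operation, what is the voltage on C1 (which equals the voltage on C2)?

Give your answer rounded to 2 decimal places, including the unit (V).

Initial: C1(2μF, Q=9μC, V=4.50V), C2(1μF, Q=14μC, V=14.00V)
Op 1: CLOSE 1-2: Q_total=23.00, C_total=3.00, V=7.67; Q1=15.33, Q2=7.67; dissipated=30.083

Answer: 7.67 V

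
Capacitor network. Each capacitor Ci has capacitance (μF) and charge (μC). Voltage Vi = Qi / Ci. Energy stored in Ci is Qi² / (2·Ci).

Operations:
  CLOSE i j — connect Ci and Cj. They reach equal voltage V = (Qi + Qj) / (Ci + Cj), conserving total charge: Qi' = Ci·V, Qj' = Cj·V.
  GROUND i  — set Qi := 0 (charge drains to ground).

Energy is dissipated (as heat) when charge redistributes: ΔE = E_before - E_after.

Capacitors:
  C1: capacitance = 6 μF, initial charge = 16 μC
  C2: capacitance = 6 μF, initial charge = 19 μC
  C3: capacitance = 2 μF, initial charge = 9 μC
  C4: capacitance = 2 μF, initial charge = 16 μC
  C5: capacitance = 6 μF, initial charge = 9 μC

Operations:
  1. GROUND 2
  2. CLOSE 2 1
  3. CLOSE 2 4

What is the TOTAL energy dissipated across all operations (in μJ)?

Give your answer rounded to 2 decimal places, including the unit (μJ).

Initial: C1(6μF, Q=16μC, V=2.67V), C2(6μF, Q=19μC, V=3.17V), C3(2μF, Q=9μC, V=4.50V), C4(2μF, Q=16μC, V=8.00V), C5(6μF, Q=9μC, V=1.50V)
Op 1: GROUND 2: Q2=0; energy lost=30.083
Op 2: CLOSE 2-1: Q_total=16.00, C_total=12.00, V=1.33; Q2=8.00, Q1=8.00; dissipated=10.667
Op 3: CLOSE 2-4: Q_total=24.00, C_total=8.00, V=3.00; Q2=18.00, Q4=6.00; dissipated=33.333
Total dissipated: 74.083 μJ

Answer: 74.08 μJ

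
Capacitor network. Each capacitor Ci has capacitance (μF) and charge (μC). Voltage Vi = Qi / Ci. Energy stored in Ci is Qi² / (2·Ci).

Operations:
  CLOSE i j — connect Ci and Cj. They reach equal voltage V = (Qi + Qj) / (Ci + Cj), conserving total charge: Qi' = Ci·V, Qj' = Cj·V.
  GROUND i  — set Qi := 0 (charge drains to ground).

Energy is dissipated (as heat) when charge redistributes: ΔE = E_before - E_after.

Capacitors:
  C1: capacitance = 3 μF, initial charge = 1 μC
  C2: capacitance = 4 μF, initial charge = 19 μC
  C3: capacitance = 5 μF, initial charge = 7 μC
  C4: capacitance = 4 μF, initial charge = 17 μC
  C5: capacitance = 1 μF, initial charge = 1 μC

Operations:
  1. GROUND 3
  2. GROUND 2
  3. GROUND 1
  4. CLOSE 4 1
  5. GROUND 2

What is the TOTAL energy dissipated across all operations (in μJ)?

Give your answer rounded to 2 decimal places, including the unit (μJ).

Answer: 65.67 μJ

Derivation:
Initial: C1(3μF, Q=1μC, V=0.33V), C2(4μF, Q=19μC, V=4.75V), C3(5μF, Q=7μC, V=1.40V), C4(4μF, Q=17μC, V=4.25V), C5(1μF, Q=1μC, V=1.00V)
Op 1: GROUND 3: Q3=0; energy lost=4.900
Op 2: GROUND 2: Q2=0; energy lost=45.125
Op 3: GROUND 1: Q1=0; energy lost=0.167
Op 4: CLOSE 4-1: Q_total=17.00, C_total=7.00, V=2.43; Q4=9.71, Q1=7.29; dissipated=15.482
Op 5: GROUND 2: Q2=0; energy lost=0.000
Total dissipated: 65.674 μJ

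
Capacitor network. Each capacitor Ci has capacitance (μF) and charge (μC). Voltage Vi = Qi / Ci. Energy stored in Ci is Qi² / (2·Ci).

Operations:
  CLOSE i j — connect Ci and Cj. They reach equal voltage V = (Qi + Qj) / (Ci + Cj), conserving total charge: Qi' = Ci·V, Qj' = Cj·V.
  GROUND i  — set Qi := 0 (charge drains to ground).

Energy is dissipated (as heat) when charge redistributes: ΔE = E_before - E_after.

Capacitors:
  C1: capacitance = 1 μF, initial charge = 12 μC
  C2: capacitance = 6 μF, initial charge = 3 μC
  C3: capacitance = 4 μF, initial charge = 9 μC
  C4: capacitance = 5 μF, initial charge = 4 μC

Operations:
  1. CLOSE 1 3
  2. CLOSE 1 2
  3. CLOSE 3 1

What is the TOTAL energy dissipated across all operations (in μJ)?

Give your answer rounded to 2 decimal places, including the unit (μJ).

Answer: 47.92 μJ

Derivation:
Initial: C1(1μF, Q=12μC, V=12.00V), C2(6μF, Q=3μC, V=0.50V), C3(4μF, Q=9μC, V=2.25V), C4(5μF, Q=4μC, V=0.80V)
Op 1: CLOSE 1-3: Q_total=21.00, C_total=5.00, V=4.20; Q1=4.20, Q3=16.80; dissipated=38.025
Op 2: CLOSE 1-2: Q_total=7.20, C_total=7.00, V=1.03; Q1=1.03, Q2=6.17; dissipated=5.867
Op 3: CLOSE 3-1: Q_total=17.83, C_total=5.00, V=3.57; Q3=14.26, Q1=3.57; dissipated=4.023
Total dissipated: 47.915 μJ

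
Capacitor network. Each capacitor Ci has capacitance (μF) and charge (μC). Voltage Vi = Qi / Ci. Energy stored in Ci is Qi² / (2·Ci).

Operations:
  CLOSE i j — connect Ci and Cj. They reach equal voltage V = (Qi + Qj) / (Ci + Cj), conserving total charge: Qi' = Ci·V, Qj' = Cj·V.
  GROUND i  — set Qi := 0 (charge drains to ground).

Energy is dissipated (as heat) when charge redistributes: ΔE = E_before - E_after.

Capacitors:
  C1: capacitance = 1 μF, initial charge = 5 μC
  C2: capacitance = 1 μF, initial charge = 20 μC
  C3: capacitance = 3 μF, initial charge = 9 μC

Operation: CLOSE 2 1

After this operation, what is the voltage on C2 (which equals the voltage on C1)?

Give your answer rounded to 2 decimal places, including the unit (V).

Answer: 12.50 V

Derivation:
Initial: C1(1μF, Q=5μC, V=5.00V), C2(1μF, Q=20μC, V=20.00V), C3(3μF, Q=9μC, V=3.00V)
Op 1: CLOSE 2-1: Q_total=25.00, C_total=2.00, V=12.50; Q2=12.50, Q1=12.50; dissipated=56.250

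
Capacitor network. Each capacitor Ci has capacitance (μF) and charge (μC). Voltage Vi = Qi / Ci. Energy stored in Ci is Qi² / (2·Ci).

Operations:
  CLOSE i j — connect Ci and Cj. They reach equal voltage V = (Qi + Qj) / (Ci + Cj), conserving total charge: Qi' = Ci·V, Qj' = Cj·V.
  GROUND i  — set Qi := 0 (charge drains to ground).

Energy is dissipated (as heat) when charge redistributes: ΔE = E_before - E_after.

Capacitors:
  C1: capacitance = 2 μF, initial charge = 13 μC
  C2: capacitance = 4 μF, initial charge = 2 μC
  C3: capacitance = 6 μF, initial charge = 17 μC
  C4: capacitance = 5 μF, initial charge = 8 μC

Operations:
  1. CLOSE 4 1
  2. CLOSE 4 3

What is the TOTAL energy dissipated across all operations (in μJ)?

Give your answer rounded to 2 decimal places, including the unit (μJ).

Answer: 17.19 μJ

Derivation:
Initial: C1(2μF, Q=13μC, V=6.50V), C2(4μF, Q=2μC, V=0.50V), C3(6μF, Q=17μC, V=2.83V), C4(5μF, Q=8μC, V=1.60V)
Op 1: CLOSE 4-1: Q_total=21.00, C_total=7.00, V=3.00; Q4=15.00, Q1=6.00; dissipated=17.150
Op 2: CLOSE 4-3: Q_total=32.00, C_total=11.00, V=2.91; Q4=14.55, Q3=17.45; dissipated=0.038
Total dissipated: 17.188 μJ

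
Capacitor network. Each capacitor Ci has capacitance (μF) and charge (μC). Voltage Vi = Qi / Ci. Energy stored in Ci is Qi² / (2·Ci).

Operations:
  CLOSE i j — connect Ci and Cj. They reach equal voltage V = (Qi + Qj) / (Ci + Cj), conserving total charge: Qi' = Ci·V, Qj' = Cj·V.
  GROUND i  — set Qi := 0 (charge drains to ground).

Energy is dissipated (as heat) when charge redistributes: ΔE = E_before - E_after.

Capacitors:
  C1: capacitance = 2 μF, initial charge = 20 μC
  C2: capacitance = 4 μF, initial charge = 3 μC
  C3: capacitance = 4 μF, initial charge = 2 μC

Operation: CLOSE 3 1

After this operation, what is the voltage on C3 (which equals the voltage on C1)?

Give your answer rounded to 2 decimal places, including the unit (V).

Answer: 3.67 V

Derivation:
Initial: C1(2μF, Q=20μC, V=10.00V), C2(4μF, Q=3μC, V=0.75V), C3(4μF, Q=2μC, V=0.50V)
Op 1: CLOSE 3-1: Q_total=22.00, C_total=6.00, V=3.67; Q3=14.67, Q1=7.33; dissipated=60.167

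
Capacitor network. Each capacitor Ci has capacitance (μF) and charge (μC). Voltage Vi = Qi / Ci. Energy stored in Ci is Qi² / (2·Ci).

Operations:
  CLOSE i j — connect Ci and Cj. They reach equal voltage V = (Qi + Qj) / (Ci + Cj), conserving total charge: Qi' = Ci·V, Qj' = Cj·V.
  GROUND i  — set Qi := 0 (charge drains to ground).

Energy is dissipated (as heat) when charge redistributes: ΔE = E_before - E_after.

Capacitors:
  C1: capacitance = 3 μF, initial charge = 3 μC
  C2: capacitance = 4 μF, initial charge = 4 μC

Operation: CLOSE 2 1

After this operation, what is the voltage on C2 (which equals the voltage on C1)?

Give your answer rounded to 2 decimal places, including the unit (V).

Initial: C1(3μF, Q=3μC, V=1.00V), C2(4μF, Q=4μC, V=1.00V)
Op 1: CLOSE 2-1: Q_total=7.00, C_total=7.00, V=1.00; Q2=4.00, Q1=3.00; dissipated=0.000

Answer: 1.00 V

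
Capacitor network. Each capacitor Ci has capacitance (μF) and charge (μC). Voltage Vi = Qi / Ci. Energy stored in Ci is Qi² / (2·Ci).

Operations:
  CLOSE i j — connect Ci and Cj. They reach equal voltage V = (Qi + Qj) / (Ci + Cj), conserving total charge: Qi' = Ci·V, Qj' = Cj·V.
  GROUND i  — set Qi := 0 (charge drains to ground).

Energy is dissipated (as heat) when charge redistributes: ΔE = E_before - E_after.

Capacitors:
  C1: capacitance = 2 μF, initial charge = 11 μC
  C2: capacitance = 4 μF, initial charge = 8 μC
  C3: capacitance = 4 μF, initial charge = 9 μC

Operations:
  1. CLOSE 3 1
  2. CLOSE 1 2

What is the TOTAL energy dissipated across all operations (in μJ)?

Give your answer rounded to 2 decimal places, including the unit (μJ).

Initial: C1(2μF, Q=11μC, V=5.50V), C2(4μF, Q=8μC, V=2.00V), C3(4μF, Q=9μC, V=2.25V)
Op 1: CLOSE 3-1: Q_total=20.00, C_total=6.00, V=3.33; Q3=13.33, Q1=6.67; dissipated=7.042
Op 2: CLOSE 1-2: Q_total=14.67, C_total=6.00, V=2.44; Q1=4.89, Q2=9.78; dissipated=1.185
Total dissipated: 8.227 μJ

Answer: 8.23 μJ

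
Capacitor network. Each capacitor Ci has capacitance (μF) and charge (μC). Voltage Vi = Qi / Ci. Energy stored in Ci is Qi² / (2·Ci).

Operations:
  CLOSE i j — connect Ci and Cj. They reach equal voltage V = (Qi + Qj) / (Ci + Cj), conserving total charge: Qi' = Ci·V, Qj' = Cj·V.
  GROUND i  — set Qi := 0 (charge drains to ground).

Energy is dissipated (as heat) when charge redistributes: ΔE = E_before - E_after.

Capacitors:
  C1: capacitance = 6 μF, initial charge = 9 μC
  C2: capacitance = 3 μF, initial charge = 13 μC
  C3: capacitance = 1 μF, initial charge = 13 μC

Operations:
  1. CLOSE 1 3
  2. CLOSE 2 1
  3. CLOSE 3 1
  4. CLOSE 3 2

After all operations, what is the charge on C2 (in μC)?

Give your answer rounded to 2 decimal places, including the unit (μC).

Answer: 10.58 μC

Derivation:
Initial: C1(6μF, Q=9μC, V=1.50V), C2(3μF, Q=13μC, V=4.33V), C3(1μF, Q=13μC, V=13.00V)
Op 1: CLOSE 1-3: Q_total=22.00, C_total=7.00, V=3.14; Q1=18.86, Q3=3.14; dissipated=56.679
Op 2: CLOSE 2-1: Q_total=31.86, C_total=9.00, V=3.54; Q2=10.62, Q1=21.24; dissipated=1.417
Op 3: CLOSE 3-1: Q_total=24.38, C_total=7.00, V=3.48; Q3=3.48, Q1=20.90; dissipated=0.067
Op 4: CLOSE 3-2: Q_total=14.10, C_total=4.00, V=3.53; Q3=3.53, Q2=10.58; dissipated=0.001
Final charges: Q1=20.90, Q2=10.58, Q3=3.53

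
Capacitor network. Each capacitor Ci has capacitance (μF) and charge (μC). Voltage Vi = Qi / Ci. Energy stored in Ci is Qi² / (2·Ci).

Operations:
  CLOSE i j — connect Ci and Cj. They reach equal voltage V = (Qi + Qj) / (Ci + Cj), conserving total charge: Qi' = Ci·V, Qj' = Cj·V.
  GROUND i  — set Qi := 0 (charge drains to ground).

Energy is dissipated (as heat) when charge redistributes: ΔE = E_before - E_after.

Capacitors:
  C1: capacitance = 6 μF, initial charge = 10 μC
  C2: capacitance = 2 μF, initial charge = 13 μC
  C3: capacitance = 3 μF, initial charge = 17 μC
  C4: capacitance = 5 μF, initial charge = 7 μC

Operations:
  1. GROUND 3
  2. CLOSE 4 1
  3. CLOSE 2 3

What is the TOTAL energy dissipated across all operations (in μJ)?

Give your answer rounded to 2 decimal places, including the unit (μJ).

Initial: C1(6μF, Q=10μC, V=1.67V), C2(2μF, Q=13μC, V=6.50V), C3(3μF, Q=17μC, V=5.67V), C4(5μF, Q=7μC, V=1.40V)
Op 1: GROUND 3: Q3=0; energy lost=48.167
Op 2: CLOSE 4-1: Q_total=17.00, C_total=11.00, V=1.55; Q4=7.73, Q1=9.27; dissipated=0.097
Op 3: CLOSE 2-3: Q_total=13.00, C_total=5.00, V=2.60; Q2=5.20, Q3=7.80; dissipated=25.350
Total dissipated: 73.614 μJ

Answer: 73.61 μJ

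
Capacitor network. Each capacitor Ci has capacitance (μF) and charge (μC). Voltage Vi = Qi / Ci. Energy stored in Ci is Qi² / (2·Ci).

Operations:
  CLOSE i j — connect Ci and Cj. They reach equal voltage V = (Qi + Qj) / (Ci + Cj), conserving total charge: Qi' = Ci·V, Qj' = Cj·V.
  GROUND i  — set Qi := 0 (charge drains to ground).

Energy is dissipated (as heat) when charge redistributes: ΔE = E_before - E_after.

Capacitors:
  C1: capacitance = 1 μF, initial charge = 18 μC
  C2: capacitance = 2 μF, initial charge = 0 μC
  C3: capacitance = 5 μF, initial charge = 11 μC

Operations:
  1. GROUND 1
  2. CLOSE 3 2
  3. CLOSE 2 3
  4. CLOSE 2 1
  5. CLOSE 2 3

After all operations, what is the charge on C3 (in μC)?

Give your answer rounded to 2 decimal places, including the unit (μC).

Initial: C1(1μF, Q=18μC, V=18.00V), C2(2μF, Q=0μC, V=0.00V), C3(5μF, Q=11μC, V=2.20V)
Op 1: GROUND 1: Q1=0; energy lost=162.000
Op 2: CLOSE 3-2: Q_total=11.00, C_total=7.00, V=1.57; Q3=7.86, Q2=3.14; dissipated=3.457
Op 3: CLOSE 2-3: Q_total=11.00, C_total=7.00, V=1.57; Q2=3.14, Q3=7.86; dissipated=0.000
Op 4: CLOSE 2-1: Q_total=3.14, C_total=3.00, V=1.05; Q2=2.10, Q1=1.05; dissipated=0.823
Op 5: CLOSE 2-3: Q_total=9.95, C_total=7.00, V=1.42; Q2=2.84, Q3=7.11; dissipated=0.196
Final charges: Q1=1.05, Q2=2.84, Q3=7.11

Answer: 7.11 μC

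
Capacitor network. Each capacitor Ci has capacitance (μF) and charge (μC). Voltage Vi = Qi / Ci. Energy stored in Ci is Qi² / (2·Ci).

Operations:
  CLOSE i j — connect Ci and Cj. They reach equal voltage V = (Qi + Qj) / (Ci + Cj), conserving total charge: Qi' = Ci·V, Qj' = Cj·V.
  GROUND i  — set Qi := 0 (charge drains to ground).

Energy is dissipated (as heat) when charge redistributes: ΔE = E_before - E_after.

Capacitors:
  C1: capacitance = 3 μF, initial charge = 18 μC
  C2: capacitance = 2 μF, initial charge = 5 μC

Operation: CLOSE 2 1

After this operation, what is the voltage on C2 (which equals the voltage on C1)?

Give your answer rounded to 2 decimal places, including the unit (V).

Initial: C1(3μF, Q=18μC, V=6.00V), C2(2μF, Q=5μC, V=2.50V)
Op 1: CLOSE 2-1: Q_total=23.00, C_total=5.00, V=4.60; Q2=9.20, Q1=13.80; dissipated=7.350

Answer: 4.60 V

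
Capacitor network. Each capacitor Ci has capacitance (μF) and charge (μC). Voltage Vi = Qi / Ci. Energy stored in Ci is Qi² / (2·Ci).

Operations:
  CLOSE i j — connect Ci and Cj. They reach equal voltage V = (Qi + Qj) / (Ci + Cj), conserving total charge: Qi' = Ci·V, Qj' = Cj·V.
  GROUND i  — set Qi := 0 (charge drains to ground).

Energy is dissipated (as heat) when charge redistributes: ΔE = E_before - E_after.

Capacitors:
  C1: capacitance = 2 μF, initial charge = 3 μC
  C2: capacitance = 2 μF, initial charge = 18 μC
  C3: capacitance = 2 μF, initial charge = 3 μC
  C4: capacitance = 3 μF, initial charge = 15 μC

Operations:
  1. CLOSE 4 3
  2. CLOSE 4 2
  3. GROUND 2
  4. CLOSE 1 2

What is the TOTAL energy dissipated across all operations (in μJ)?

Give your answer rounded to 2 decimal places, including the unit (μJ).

Initial: C1(2μF, Q=3μC, V=1.50V), C2(2μF, Q=18μC, V=9.00V), C3(2μF, Q=3μC, V=1.50V), C4(3μF, Q=15μC, V=5.00V)
Op 1: CLOSE 4-3: Q_total=18.00, C_total=5.00, V=3.60; Q4=10.80, Q3=7.20; dissipated=7.350
Op 2: CLOSE 4-2: Q_total=28.80, C_total=5.00, V=5.76; Q4=17.28, Q2=11.52; dissipated=17.496
Op 3: GROUND 2: Q2=0; energy lost=33.178
Op 4: CLOSE 1-2: Q_total=3.00, C_total=4.00, V=0.75; Q1=1.50, Q2=1.50; dissipated=1.125
Total dissipated: 59.149 μJ

Answer: 59.15 μJ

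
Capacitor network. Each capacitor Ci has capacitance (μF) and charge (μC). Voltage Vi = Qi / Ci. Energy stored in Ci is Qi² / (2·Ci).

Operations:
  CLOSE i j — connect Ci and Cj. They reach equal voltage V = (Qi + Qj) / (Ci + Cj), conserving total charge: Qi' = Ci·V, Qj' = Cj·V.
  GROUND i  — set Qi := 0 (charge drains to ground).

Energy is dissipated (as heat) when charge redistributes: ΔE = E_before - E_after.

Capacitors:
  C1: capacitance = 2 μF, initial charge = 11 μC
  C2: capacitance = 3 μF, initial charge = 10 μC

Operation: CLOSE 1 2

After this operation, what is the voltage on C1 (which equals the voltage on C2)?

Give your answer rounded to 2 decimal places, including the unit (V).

Initial: C1(2μF, Q=11μC, V=5.50V), C2(3μF, Q=10μC, V=3.33V)
Op 1: CLOSE 1-2: Q_total=21.00, C_total=5.00, V=4.20; Q1=8.40, Q2=12.60; dissipated=2.817

Answer: 4.20 V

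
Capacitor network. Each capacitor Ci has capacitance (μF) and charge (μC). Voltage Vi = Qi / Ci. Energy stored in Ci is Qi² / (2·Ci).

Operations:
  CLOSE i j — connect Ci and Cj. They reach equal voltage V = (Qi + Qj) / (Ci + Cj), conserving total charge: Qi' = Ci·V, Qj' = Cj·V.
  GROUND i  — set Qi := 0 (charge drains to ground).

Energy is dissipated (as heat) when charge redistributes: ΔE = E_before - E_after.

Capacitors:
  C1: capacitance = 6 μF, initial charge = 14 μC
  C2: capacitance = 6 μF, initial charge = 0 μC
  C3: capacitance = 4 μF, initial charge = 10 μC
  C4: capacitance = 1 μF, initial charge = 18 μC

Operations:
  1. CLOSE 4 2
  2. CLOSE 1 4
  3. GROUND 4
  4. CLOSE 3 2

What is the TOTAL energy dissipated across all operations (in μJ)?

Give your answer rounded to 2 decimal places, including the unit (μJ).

Answer: 141.69 μJ

Derivation:
Initial: C1(6μF, Q=14μC, V=2.33V), C2(6μF, Q=0μC, V=0.00V), C3(4μF, Q=10μC, V=2.50V), C4(1μF, Q=18μC, V=18.00V)
Op 1: CLOSE 4-2: Q_total=18.00, C_total=7.00, V=2.57; Q4=2.57, Q2=15.43; dissipated=138.857
Op 2: CLOSE 1-4: Q_total=16.57, C_total=7.00, V=2.37; Q1=14.20, Q4=2.37; dissipated=0.024
Op 3: GROUND 4: Q4=0; energy lost=2.802
Op 4: CLOSE 3-2: Q_total=25.43, C_total=10.00, V=2.54; Q3=10.17, Q2=15.26; dissipated=0.006
Total dissipated: 141.690 μJ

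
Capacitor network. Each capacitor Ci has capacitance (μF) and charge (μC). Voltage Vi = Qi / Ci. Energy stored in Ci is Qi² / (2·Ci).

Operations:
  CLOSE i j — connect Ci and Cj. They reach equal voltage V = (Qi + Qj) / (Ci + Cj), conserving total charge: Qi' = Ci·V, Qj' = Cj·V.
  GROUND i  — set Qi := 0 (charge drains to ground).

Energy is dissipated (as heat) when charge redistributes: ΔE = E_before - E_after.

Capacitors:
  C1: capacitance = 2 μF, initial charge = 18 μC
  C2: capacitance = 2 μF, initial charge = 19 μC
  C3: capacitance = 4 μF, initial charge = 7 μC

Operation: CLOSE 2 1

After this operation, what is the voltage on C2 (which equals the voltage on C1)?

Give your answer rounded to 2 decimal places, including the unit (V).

Initial: C1(2μF, Q=18μC, V=9.00V), C2(2μF, Q=19μC, V=9.50V), C3(4μF, Q=7μC, V=1.75V)
Op 1: CLOSE 2-1: Q_total=37.00, C_total=4.00, V=9.25; Q2=18.50, Q1=18.50; dissipated=0.125

Answer: 9.25 V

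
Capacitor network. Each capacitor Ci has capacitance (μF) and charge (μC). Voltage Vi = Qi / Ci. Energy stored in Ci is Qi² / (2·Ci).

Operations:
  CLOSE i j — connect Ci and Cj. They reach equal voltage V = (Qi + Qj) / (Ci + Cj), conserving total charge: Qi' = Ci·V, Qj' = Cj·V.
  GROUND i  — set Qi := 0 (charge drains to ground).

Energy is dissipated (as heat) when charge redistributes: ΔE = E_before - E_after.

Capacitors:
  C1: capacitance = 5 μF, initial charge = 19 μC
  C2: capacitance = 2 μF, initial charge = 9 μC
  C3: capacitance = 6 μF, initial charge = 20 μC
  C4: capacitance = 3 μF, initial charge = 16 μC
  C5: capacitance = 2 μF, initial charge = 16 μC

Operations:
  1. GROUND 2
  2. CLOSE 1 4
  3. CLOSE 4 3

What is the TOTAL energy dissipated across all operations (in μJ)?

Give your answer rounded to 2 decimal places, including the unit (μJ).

Initial: C1(5μF, Q=19μC, V=3.80V), C2(2μF, Q=9μC, V=4.50V), C3(6μF, Q=20μC, V=3.33V), C4(3μF, Q=16μC, V=5.33V), C5(2μF, Q=16μC, V=8.00V)
Op 1: GROUND 2: Q2=0; energy lost=20.250
Op 2: CLOSE 1-4: Q_total=35.00, C_total=8.00, V=4.38; Q1=21.88, Q4=13.12; dissipated=2.204
Op 3: CLOSE 4-3: Q_total=33.12, C_total=9.00, V=3.68; Q4=11.04, Q3=22.08; dissipated=1.085
Total dissipated: 23.539 μJ

Answer: 23.54 μJ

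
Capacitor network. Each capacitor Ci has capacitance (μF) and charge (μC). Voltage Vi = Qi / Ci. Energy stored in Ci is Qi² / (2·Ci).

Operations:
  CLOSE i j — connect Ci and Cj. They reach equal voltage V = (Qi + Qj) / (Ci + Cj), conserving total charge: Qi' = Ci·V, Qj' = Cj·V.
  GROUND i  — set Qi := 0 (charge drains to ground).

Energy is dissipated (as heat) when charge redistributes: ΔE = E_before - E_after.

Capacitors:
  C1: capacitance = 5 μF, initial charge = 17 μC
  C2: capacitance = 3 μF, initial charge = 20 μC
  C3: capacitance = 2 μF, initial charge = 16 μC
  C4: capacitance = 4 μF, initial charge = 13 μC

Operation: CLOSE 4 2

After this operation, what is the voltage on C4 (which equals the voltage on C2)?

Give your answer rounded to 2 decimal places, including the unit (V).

Answer: 4.71 V

Derivation:
Initial: C1(5μF, Q=17μC, V=3.40V), C2(3μF, Q=20μC, V=6.67V), C3(2μF, Q=16μC, V=8.00V), C4(4μF, Q=13μC, V=3.25V)
Op 1: CLOSE 4-2: Q_total=33.00, C_total=7.00, V=4.71; Q4=18.86, Q2=14.14; dissipated=10.006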